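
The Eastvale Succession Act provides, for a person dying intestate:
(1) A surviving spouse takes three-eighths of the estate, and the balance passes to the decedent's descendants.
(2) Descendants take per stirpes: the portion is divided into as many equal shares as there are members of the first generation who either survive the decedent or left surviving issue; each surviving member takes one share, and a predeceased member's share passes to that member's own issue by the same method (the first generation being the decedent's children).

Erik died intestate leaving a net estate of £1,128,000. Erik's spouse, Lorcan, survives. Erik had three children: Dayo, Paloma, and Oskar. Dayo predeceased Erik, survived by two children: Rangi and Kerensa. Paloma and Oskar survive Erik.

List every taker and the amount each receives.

Lorcan: £423,000; Rangi: £117,500; Kerensa: £117,500; Paloma: £235,000; Oskar: £235,000

Lorcan takes three-eighths of £1,128,000 = £423,000. The remaining £705,000 passes to the descendants.
The descendants' portion (£705,000) is divided into 3 shares of £235,000: Paloma and Oskar each take £235,000; Dayo's £235,000 share passes to Dayo's issue.
Dayo's share (£235,000) is divided into 2 shares of £117,500: Rangi and Kerensa each take £117,500.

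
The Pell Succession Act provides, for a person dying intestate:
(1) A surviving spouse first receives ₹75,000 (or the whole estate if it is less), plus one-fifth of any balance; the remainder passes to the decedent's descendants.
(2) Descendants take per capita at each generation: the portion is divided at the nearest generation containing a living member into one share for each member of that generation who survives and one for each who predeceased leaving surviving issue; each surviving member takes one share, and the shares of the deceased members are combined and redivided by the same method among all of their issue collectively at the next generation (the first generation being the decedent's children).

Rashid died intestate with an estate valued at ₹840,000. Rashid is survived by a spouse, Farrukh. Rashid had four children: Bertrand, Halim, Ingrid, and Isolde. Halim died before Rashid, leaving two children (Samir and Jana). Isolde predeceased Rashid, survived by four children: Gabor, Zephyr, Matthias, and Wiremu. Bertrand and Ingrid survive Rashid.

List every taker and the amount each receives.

Farrukh: ₹228,000; Bertrand: ₹153,000; Samir: ₹51,000; Jana: ₹51,000; Ingrid: ₹153,000; Gabor: ₹51,000; Zephyr: ₹51,000; Matthias: ₹51,000; Wiremu: ₹51,000

Farrukh first takes ₹75,000, leaving a balance of ₹765,000. Farrukh then takes one-fifth of the balance (₹153,000), for a total of ₹228,000. The remaining ₹612,000 passes to the descendants.
The descendants' portion (₹612,000) is divided at the children's generation into 4 shares of ₹153,000. Bertrand and Ingrid each take ₹153,000. The 2 shares of the deceased (Halim and Isolde) are combined into a pool of ₹306,000.
That pool (₹306,000) is divided at the grandchildren's generation equally among Samir, Jana, Gabor, Zephyr, Matthias, and Wiremu: ₹51,000 each.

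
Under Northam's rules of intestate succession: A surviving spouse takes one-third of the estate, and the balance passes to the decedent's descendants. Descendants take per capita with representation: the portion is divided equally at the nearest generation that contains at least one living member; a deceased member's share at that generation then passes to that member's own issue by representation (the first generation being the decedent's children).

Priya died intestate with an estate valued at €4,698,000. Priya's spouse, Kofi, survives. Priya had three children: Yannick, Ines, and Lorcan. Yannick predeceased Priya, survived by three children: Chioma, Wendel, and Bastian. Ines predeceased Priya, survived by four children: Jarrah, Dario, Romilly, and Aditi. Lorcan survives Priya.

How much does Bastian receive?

Kofi takes one-third of €4,698,000 = €1,566,000. The remaining €3,132,000 passes to the descendants.
The descendants' portion (€3,132,000) is divided into 3 shares of €1,044,000: Lorcan takes €1,044,000; Yannick's €1,044,000 share passes to Yannick's issue; Ines's €1,044,000 share passes to Ines's issue.
Yannick's share (€1,044,000) is divided into 3 shares of €348,000: Chioma, Wendel, and Bastian each take €348,000.
Ines's share (€1,044,000) is divided into 4 shares of €261,000: Jarrah, Dario, Romilly, and Aditi each take €261,000.

Bastian receives €348,000.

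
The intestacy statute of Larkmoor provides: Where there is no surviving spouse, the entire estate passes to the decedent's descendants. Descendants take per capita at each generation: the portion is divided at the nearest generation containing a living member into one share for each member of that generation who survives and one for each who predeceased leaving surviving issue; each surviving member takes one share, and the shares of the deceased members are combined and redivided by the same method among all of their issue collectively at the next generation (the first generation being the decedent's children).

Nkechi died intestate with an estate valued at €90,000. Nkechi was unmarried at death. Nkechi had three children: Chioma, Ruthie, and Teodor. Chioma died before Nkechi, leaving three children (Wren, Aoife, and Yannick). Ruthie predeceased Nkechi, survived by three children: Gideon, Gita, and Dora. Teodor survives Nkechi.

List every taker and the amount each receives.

Wren: €10,000; Aoife: €10,000; Yannick: €10,000; Gideon: €10,000; Gita: €10,000; Dora: €10,000; Teodor: €30,000

The entire €90,000 passes to the descendants.
That amount (€90,000) is divided at the children's generation into 3 shares of €30,000. Teodor takes €30,000. The 2 shares of the deceased (Chioma and Ruthie) are combined into a pool of €60,000.
That pool (€60,000) is divided at the grandchildren's generation equally among Wren, Aoife, Yannick, Gideon, Gita, and Dora: €10,000 each.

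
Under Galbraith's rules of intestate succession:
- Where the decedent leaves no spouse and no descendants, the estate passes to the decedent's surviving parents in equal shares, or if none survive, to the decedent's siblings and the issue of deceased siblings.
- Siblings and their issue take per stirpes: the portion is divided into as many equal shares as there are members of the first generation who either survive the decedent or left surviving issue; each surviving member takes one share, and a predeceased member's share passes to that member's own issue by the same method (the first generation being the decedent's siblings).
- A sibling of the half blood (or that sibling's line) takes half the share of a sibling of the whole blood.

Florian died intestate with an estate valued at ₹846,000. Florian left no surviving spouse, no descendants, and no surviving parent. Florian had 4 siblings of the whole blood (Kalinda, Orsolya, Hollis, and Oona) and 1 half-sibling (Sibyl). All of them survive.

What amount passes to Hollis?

The entire ₹846,000 passes to the siblings and their issue.
Counting each half-blood sibling's line as half a unit, there are 9/2 units in ₹846,000, so one unit is ₹188,000. Whole-blood lines (Kalinda, Orsolya, Hollis, and Oona) take ₹188,000 each; half-blood lines (Sibyl) take ₹94,000 each.

Hollis receives ₹188,000.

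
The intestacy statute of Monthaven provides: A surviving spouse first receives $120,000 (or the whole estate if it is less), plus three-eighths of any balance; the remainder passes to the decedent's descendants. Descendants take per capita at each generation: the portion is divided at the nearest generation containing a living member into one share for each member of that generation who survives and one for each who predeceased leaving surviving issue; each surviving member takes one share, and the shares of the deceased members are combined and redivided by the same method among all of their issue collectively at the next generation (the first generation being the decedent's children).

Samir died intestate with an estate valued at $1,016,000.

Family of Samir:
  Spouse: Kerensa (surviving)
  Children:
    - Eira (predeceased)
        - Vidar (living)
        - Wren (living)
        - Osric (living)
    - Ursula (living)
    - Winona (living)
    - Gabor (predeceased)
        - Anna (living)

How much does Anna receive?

Anna receives $70,000.

Kerensa first takes $120,000, leaving a balance of $896,000. Kerensa then takes three-eighths of the balance ($336,000), for a total of $456,000. The remaining $560,000 passes to the descendants.
The descendants' portion ($560,000) is divided at the children's generation into 4 shares of $140,000. Ursula and Winona each take $140,000. The 2 shares of the deceased (Eira and Gabor) are combined into a pool of $280,000.
That pool ($280,000) is divided at the grandchildren's generation equally among Vidar, Wren, Osric, and Anna: $70,000 each.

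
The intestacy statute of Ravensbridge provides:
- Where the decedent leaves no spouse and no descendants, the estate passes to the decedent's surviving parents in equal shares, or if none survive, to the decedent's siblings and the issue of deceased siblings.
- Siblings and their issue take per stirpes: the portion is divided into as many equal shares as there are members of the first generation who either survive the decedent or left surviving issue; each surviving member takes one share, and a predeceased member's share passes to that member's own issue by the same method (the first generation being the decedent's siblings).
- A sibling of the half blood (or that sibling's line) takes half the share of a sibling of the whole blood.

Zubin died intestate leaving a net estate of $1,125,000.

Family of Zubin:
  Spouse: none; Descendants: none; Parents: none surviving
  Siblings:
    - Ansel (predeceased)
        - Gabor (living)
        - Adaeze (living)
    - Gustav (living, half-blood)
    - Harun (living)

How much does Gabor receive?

Gabor receives $225,000.

The entire $1,125,000 passes to the siblings and their issue.
Counting each half-blood sibling's line as half a unit, there are 5/2 units in $1,125,000, so one unit is $450,000. Whole-blood lines (Ansel and Harun) take $450,000 each; half-blood lines (Gustav) take $225,000 each.
Ansel's share ($450,000) is divided into 2 shares of $225,000: Gabor and Adaeze each take $225,000.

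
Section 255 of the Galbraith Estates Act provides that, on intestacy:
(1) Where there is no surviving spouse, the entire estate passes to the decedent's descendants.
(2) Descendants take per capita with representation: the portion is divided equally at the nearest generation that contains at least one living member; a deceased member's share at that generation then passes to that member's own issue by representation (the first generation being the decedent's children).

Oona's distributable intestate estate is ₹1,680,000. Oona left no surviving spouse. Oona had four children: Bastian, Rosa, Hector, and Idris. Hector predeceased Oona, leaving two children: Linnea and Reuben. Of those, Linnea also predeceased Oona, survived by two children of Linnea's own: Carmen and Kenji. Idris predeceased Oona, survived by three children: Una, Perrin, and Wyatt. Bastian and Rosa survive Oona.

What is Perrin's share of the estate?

The entire ₹1,680,000 passes to the descendants.
That amount (₹1,680,000) is divided into 4 shares of ₹420,000: Bastian and Rosa each take ₹420,000; Hector's ₹420,000 share passes to Hector's issue; Idris's ₹420,000 share passes to Idris's issue.
Hector's share (₹420,000) is divided into 2 shares of ₹210,000: Reuben takes ₹210,000; Linnea's ₹210,000 share passes to Linnea's issue.
Linnea's share (₹210,000) is divided into 2 shares of ₹105,000: Carmen and Kenji each take ₹105,000.
Idris's share (₹420,000) is divided into 3 shares of ₹140,000: Una, Perrin, and Wyatt each take ₹140,000.

Perrin receives ₹140,000.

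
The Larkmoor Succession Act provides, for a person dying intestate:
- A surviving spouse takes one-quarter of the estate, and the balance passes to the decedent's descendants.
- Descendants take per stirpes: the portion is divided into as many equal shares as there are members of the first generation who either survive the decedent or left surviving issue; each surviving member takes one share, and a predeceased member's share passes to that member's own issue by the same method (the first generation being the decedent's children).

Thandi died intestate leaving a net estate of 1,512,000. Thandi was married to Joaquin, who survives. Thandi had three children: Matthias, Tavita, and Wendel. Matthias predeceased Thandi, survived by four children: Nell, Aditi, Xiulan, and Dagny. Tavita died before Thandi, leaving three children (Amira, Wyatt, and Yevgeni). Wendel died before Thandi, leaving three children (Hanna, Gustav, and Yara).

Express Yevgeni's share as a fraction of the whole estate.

Joaquin takes one-quarter of 1,512,000 = 378,000. The remaining 1,134,000 passes to the descendants.
The descendants' portion (1,134,000) is divided into 3 shares of 378,000: Matthias's 378,000 share passes to Matthias's issue; Tavita's 378,000 share passes to Tavita's issue; Wendel's 378,000 share passes to Wendel's issue.
Matthias's share (378,000) is divided into 4 shares of 94,500: Nell, Aditi, Xiulan, and Dagny each take 94,500.
Tavita's share (378,000) is divided into 3 shares of 126,000: Amira, Wyatt, and Yevgeni each take 126,000.
Wendel's share (378,000) is divided into 3 shares of 126,000: Hanna, Gustav, and Yara each take 126,000.

Yevgeni receives 1/12 of the estate.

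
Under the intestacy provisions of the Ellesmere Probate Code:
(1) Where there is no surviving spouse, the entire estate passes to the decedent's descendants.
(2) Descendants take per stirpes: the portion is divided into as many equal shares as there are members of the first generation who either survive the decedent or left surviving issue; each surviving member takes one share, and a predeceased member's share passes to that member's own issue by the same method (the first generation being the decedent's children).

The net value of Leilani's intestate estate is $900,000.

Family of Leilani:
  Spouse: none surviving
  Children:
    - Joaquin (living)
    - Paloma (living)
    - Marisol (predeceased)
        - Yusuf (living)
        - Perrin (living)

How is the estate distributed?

Joaquin: $300,000; Paloma: $300,000; Yusuf: $150,000; Perrin: $150,000

The entire $900,000 passes to the descendants.
That amount ($900,000) is divided into 3 shares of $300,000: Joaquin and Paloma each take $300,000; Marisol's $300,000 share passes to Marisol's issue.
Marisol's share ($300,000) is divided into 2 shares of $150,000: Yusuf and Perrin each take $150,000.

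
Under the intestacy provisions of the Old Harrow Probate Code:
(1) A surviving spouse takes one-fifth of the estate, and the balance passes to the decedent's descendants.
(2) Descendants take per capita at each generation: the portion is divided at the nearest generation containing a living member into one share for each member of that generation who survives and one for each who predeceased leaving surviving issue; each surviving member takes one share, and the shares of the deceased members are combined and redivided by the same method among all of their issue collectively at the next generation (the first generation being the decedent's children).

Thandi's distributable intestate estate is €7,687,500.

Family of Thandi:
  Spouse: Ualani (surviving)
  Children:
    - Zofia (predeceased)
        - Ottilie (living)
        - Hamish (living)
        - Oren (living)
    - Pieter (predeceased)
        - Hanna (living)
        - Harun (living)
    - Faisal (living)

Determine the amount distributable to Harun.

Ualani takes one-fifth of €7,687,500 = €1,537,500. The remaining €6,150,000 passes to the descendants.
The descendants' portion (€6,150,000) is divided at the children's generation into 3 shares of €2,050,000. Faisal takes €2,050,000. The 2 shares of the deceased (Zofia and Pieter) are combined into a pool of €4,100,000.
That pool (€4,100,000) is divided at the grandchildren's generation equally among Ottilie, Hamish, Oren, Hanna, and Harun: €820,000 each.

Harun receives €820,000.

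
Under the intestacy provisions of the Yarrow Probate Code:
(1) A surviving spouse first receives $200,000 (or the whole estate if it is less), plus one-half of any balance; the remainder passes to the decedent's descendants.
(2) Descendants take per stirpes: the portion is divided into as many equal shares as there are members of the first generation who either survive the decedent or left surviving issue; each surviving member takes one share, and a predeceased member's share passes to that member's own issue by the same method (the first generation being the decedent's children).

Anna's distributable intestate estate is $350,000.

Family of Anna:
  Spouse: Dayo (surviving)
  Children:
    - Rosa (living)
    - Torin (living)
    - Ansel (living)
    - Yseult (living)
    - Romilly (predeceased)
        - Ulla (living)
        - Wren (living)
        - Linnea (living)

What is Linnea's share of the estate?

Dayo first takes $200,000, leaving a balance of $150,000. Dayo then takes one-half of the balance ($75,000), for a total of $275,000. The remaining $75,000 passes to the descendants.
The descendants' portion ($75,000) is divided into 5 shares of $15,000: Rosa, Torin, Ansel, and Yseult each take $15,000; Romilly's $15,000 share passes to Romilly's issue.
Romilly's share ($15,000) is divided into 3 shares of $5,000: Ulla, Wren, and Linnea each take $5,000.

Linnea receives $5,000.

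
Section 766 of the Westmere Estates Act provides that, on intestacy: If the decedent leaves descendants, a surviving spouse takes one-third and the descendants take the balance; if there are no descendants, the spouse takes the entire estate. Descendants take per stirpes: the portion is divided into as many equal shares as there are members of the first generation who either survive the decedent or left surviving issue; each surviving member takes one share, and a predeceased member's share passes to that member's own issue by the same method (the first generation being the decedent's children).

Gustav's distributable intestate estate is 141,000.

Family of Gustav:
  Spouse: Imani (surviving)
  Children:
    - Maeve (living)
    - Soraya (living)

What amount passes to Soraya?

Imani takes one-third of 141,000 = 47,000. The remaining 94,000 passes to the descendants.
The descendants' portion (94,000) is divided into 2 shares of 47,000: Maeve and Soraya each take 47,000.

Soraya receives 47,000.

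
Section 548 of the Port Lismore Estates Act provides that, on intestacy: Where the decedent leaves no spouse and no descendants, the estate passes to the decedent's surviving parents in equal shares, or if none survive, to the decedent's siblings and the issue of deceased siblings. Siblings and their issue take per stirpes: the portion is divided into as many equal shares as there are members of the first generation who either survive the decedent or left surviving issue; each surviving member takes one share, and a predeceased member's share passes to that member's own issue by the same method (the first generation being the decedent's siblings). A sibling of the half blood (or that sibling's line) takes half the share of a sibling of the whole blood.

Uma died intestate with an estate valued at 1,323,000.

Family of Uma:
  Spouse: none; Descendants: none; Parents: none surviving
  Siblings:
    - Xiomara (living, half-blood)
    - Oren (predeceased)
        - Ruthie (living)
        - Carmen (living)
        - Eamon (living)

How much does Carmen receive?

The entire 1,323,000 passes to the siblings and their issue.
Counting each half-blood sibling's line as half a unit, there are 3/2 units in 1,323,000, so one unit is 882,000. Whole-blood lines (Oren) take 882,000 each; half-blood lines (Xiomara) take 441,000 each.
Oren's share (882,000) is divided into 3 shares of 294,000: Ruthie, Carmen, and Eamon each take 294,000.

Carmen receives 294,000.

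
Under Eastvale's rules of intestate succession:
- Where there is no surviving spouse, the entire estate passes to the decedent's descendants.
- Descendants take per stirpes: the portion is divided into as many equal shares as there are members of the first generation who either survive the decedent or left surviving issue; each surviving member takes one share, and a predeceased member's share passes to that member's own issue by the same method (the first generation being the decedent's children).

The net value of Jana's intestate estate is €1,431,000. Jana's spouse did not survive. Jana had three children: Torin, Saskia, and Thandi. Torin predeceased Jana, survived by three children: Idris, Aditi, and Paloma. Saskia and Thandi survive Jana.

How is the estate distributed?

Idris: €159,000; Aditi: €159,000; Paloma: €159,000; Saskia: €477,000; Thandi: €477,000

The entire €1,431,000 passes to the descendants.
That amount (€1,431,000) is divided into 3 shares of €477,000: Saskia and Thandi each take €477,000; Torin's €477,000 share passes to Torin's issue.
Torin's share (€477,000) is divided into 3 shares of €159,000: Idris, Aditi, and Paloma each take €159,000.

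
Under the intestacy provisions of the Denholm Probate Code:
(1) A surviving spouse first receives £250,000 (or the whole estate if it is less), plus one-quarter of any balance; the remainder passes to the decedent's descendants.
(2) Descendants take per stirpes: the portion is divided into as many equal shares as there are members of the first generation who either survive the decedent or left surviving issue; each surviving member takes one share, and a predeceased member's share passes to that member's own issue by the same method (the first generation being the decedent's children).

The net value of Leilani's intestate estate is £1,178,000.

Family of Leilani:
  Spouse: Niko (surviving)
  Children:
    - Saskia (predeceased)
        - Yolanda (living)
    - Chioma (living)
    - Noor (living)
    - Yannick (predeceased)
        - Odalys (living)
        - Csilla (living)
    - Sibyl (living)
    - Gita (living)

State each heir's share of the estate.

Niko first takes £250,000, leaving a balance of £928,000. Niko then takes one-quarter of the balance (£232,000), for a total of £482,000. The remaining £696,000 passes to the descendants.
The descendants' portion (£696,000) is divided into 6 shares of £116,000: Chioma, Noor, Sibyl, and Gita each take £116,000; Saskia's £116,000 share passes to Saskia's issue; Yannick's £116,000 share passes to Yannick's issue.
Saskia's share (£116,000) passes entirely to Yolanda.
Yannick's share (£116,000) is divided into 2 shares of £58,000: Odalys and Csilla each take £58,000.

Niko: £482,000; Yolanda: £116,000; Chioma: £116,000; Noor: £116,000; Odalys: £58,000; Csilla: £58,000; Sibyl: £116,000; Gita: £116,000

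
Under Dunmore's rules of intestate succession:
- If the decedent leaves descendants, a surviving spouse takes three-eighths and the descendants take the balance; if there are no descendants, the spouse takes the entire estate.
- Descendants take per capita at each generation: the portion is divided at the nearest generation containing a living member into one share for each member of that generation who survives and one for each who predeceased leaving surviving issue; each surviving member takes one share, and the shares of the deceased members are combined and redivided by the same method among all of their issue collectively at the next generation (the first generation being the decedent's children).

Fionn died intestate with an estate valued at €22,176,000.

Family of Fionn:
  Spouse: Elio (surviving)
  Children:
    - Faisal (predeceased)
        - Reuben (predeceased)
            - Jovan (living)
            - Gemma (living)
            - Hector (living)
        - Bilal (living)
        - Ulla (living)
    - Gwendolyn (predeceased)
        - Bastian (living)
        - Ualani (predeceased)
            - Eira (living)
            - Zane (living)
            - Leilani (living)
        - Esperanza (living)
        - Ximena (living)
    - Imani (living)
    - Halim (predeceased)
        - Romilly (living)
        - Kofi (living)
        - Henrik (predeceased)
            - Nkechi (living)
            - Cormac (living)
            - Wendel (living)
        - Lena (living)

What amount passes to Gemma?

Elio takes three-eighths of €22,176,000 = €8,316,000. The remaining €13,860,000 passes to the descendants.
The descendants' portion (€13,860,000) is divided at the children's generation into 4 shares of €3,465,000. Imani takes €3,465,000. The 3 shares of the deceased (Faisal, Gwendolyn, and Halim) are combined into a pool of €10,395,000.
That pool (€10,395,000) is divided at the grandchildren's generation into 11 shares of €945,000. Bilal, Ulla, Bastian, Esperanza, Ximena, Romilly, Kofi, and Lena each take €945,000. The 3 shares of the deceased (Reuben, Ualani, and Henrik) are combined into a pool of €2,835,000.
That pool (€2,835,000) is divided at the great-grandchildren's generation equally among Jovan, Gemma, Hector, Eira, Zane, Leilani, Nkechi, Cormac, and Wendel: €315,000 each.

Gemma receives €315,000.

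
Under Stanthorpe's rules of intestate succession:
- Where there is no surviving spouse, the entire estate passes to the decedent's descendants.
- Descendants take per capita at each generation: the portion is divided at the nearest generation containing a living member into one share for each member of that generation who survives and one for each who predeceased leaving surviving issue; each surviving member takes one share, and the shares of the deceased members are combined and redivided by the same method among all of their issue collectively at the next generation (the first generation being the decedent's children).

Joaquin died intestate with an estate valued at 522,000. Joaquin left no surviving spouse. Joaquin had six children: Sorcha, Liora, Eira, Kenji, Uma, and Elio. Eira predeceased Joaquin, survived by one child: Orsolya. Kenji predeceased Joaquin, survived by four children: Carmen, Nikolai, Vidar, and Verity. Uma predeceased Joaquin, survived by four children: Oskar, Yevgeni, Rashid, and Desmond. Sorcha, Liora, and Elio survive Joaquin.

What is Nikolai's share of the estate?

Nikolai receives 29,000.

The entire 522,000 passes to the descendants.
That amount (522,000) is divided at the children's generation into 6 shares of 87,000. Sorcha, Liora, and Elio each take 87,000. The 3 shares of the deceased (Eira, Kenji, and Uma) are combined into a pool of 261,000.
That pool (261,000) is divided at the grandchildren's generation equally among Orsolya, Carmen, Nikolai, Vidar, Verity, Oskar, Yevgeni, Rashid, and Desmond: 29,000 each.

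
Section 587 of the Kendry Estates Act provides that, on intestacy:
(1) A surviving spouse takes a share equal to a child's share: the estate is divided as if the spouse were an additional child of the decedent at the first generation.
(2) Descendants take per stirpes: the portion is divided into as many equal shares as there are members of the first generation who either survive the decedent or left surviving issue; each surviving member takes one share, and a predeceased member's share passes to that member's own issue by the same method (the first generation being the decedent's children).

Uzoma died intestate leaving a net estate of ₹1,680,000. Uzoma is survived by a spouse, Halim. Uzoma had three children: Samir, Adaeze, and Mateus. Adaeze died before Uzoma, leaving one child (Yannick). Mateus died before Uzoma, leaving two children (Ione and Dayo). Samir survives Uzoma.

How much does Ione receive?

Ione receives ₹210,000.

The spouse counts as an additional share at the children's level, so there are 4 primary shares of ₹420,000. Halim takes one such share (₹420,000).
The children's combined portion (₹1,260,000) is divided into 3 shares of ₹420,000: Samir takes ₹420,000; Adaeze's ₹420,000 share passes to Adaeze's issue; Mateus's ₹420,000 share passes to Mateus's issue.
Adaeze's share (₹420,000) passes entirely to Yannick.
Mateus's share (₹420,000) is divided into 2 shares of ₹210,000: Ione and Dayo each take ₹210,000.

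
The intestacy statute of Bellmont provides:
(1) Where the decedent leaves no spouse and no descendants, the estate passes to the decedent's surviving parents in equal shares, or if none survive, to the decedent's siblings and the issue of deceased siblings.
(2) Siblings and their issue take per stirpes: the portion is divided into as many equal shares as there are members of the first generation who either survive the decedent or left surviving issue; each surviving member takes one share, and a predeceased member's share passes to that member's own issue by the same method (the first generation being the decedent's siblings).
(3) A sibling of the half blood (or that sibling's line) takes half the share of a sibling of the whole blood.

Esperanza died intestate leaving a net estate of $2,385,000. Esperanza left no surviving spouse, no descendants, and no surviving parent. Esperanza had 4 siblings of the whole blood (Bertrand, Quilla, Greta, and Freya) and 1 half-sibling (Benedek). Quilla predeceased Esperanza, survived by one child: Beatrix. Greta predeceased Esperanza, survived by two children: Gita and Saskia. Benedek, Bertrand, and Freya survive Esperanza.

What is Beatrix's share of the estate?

Beatrix receives $530,000.

The entire $2,385,000 passes to the siblings and their issue.
Counting each half-blood sibling's line as half a unit, there are 9/2 units in $2,385,000, so one unit is $530,000. Whole-blood lines (Bertrand, Quilla, Greta, and Freya) take $530,000 each; half-blood lines (Benedek) take $265,000 each.
Quilla's share ($530,000) passes entirely to Beatrix.
Greta's share ($530,000) is divided into 2 shares of $265,000: Gita and Saskia each take $265,000.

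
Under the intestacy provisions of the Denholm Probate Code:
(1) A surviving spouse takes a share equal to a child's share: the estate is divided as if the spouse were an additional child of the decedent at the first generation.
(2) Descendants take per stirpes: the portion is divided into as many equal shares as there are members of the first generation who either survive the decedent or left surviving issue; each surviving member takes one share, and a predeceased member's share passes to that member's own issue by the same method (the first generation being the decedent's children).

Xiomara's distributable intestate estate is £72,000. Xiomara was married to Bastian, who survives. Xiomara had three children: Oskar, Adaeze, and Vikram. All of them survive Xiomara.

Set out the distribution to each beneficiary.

The spouse counts as an additional share at the children's level, so there are 4 primary shares of £18,000. Bastian takes one such share (£18,000).
The children's combined portion (£54,000) is divided into 3 shares of £18,000: Oskar, Adaeze, and Vikram each take £18,000.

Bastian: £18,000; Oskar: £18,000; Adaeze: £18,000; Vikram: £18,000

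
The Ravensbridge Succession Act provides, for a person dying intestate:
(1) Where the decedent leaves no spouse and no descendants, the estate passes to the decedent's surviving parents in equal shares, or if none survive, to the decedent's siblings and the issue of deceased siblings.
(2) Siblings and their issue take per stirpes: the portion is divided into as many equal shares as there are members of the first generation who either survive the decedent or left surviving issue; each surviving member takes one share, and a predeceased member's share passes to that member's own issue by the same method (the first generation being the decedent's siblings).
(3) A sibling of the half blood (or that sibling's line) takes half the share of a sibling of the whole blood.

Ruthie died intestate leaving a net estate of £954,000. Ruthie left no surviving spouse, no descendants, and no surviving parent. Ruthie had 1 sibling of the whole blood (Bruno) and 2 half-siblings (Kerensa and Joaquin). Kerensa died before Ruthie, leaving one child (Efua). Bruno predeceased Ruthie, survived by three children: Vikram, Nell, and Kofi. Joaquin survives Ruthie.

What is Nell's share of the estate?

The entire £954,000 passes to the siblings and their issue.
Counting each half-blood sibling's line as half a unit, there are 2 units in £954,000, so one unit is £477,000. Whole-blood lines (Bruno) take £477,000 each; half-blood lines (Kerensa and Joaquin) take £238,500 each.
Kerensa's share (£238,500) passes entirely to Efua.
Bruno's share (£477,000) is divided into 3 shares of £159,000: Vikram, Nell, and Kofi each take £159,000.

Nell receives £159,000.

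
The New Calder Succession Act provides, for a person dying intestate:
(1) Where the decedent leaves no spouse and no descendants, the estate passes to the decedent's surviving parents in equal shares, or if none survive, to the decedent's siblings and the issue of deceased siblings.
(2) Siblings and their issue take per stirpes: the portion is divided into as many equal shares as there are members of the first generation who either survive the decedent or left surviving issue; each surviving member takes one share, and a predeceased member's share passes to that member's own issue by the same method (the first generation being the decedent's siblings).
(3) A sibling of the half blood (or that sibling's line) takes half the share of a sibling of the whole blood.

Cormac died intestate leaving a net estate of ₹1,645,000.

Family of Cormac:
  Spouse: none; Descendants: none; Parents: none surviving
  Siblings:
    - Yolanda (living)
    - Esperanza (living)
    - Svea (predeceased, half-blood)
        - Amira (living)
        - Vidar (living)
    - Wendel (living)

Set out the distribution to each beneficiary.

The entire ₹1,645,000 passes to the siblings and their issue.
Counting each half-blood sibling's line as half a unit, there are 7/2 units in ₹1,645,000, so one unit is ₹470,000. Whole-blood lines (Yolanda, Esperanza, and Wendel) take ₹470,000 each; half-blood lines (Svea) take ₹235,000 each.
Svea's share (₹235,000) is divided into 2 shares of ₹117,500: Amira and Vidar each take ₹117,500.

Yolanda: ₹470,000; Esperanza: ₹470,000; Amira: ₹117,500; Vidar: ₹117,500; Wendel: ₹470,000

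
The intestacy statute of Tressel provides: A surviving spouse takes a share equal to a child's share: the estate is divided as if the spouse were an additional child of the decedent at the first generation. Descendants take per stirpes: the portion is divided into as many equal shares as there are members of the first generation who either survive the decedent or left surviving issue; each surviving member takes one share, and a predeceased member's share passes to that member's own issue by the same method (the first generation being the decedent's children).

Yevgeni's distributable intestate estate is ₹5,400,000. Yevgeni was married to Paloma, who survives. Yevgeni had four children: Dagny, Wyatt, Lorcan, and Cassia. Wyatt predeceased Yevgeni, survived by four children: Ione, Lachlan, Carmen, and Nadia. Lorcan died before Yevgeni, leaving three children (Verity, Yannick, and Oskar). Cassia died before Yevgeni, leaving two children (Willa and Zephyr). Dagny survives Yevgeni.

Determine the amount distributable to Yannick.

The spouse counts as an additional share at the children's level, so there are 5 primary shares of ₹1,080,000. Paloma takes one such share (₹1,080,000).
The children's combined portion (₹4,320,000) is divided into 4 shares of ₹1,080,000: Dagny takes ₹1,080,000; Wyatt's ₹1,080,000 share passes to Wyatt's issue; Lorcan's ₹1,080,000 share passes to Lorcan's issue; Cassia's ₹1,080,000 share passes to Cassia's issue.
Wyatt's share (₹1,080,000) is divided into 4 shares of ₹270,000: Ione, Lachlan, Carmen, and Nadia each take ₹270,000.
Lorcan's share (₹1,080,000) is divided into 3 shares of ₹360,000: Verity, Yannick, and Oskar each take ₹360,000.
Cassia's share (₹1,080,000) is divided into 2 shares of ₹540,000: Willa and Zephyr each take ₹540,000.

Yannick receives ₹360,000.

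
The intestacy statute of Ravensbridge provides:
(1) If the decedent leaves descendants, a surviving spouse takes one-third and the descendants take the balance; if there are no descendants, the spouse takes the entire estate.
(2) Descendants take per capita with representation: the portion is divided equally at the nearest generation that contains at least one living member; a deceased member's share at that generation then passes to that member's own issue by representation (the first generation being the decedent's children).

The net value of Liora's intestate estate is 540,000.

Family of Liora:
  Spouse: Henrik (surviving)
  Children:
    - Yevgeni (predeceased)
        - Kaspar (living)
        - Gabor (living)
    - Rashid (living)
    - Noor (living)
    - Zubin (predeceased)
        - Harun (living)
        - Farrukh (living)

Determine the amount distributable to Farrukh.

Henrik takes one-third of 540,000 = 180,000. The remaining 360,000 passes to the descendants.
The descendants' portion (360,000) is divided into 4 shares of 90,000: Rashid and Noor each take 90,000; Yevgeni's 90,000 share passes to Yevgeni's issue; Zubin's 90,000 share passes to Zubin's issue.
Yevgeni's share (90,000) is divided into 2 shares of 45,000: Kaspar and Gabor each take 45,000.
Zubin's share (90,000) is divided into 2 shares of 45,000: Harun and Farrukh each take 45,000.

Farrukh receives 45,000.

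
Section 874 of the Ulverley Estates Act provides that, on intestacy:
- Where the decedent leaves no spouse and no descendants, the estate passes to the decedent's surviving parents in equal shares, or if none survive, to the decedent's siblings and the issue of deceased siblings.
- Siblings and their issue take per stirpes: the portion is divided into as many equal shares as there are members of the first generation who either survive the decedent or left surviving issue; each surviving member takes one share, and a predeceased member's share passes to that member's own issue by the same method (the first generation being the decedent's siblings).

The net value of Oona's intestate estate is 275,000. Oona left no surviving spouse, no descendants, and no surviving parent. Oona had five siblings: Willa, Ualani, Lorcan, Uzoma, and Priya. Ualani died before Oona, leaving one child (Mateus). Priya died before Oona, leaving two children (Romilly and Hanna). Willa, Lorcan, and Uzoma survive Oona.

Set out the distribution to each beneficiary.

Willa: 55,000; Mateus: 55,000; Lorcan: 55,000; Uzoma: 55,000; Romilly: 27,500; Hanna: 27,500

The entire 275,000 passes to the siblings and their issue.
That amount (275,000) is divided into 5 shares of 55,000: Willa, Lorcan, and Uzoma each take 55,000; Ualani's 55,000 share passes to Ualani's issue; Priya's 55,000 share passes to Priya's issue.
Ualani's share (55,000) passes entirely to Mateus.
Priya's share (55,000) is divided into 2 shares of 27,500: Romilly and Hanna each take 27,500.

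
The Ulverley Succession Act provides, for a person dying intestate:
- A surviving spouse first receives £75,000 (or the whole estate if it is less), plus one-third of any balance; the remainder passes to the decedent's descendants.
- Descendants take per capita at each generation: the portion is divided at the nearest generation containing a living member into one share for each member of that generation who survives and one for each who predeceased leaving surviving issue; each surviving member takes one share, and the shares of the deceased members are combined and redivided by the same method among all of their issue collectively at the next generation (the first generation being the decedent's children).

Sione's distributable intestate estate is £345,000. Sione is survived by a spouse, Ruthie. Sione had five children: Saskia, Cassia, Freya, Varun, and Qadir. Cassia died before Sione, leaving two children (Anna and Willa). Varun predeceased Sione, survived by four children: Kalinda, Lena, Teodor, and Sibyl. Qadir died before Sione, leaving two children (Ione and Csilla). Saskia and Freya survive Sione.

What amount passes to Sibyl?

Ruthie first takes £75,000, leaving a balance of £270,000. Ruthie then takes one-third of the balance (£90,000), for a total of £165,000. The remaining £180,000 passes to the descendants.
The descendants' portion (£180,000) is divided at the children's generation into 5 shares of £36,000. Saskia and Freya each take £36,000. The 3 shares of the deceased (Cassia, Varun, and Qadir) are combined into a pool of £108,000.
That pool (£108,000) is divided at the grandchildren's generation equally among Anna, Willa, Kalinda, Lena, Teodor, Sibyl, Ione, and Csilla: £13,500 each.

Sibyl receives £13,500.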